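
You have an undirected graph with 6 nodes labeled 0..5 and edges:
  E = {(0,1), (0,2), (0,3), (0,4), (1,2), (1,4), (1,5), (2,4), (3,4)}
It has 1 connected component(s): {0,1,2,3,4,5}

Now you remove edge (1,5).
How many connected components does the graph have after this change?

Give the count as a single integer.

Initial component count: 1
Remove (1,5): it was a bridge. Count increases: 1 -> 2.
  After removal, components: {0,1,2,3,4} {5}
New component count: 2

Answer: 2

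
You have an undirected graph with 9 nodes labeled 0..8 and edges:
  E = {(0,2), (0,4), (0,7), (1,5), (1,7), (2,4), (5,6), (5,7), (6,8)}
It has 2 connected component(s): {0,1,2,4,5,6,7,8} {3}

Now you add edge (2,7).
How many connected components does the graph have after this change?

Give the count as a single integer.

Answer: 2

Derivation:
Initial component count: 2
Add (2,7): endpoints already in same component. Count unchanged: 2.
New component count: 2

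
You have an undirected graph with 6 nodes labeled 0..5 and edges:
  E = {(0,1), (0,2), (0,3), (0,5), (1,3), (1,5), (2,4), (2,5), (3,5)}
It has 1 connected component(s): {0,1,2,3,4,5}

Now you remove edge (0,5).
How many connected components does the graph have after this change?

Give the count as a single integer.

Initial component count: 1
Remove (0,5): not a bridge. Count unchanged: 1.
  After removal, components: {0,1,2,3,4,5}
New component count: 1

Answer: 1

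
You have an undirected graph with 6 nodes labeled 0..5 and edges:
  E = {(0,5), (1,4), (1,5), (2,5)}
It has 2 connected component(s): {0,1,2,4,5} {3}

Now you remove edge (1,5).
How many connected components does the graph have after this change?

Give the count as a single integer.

Answer: 3

Derivation:
Initial component count: 2
Remove (1,5): it was a bridge. Count increases: 2 -> 3.
  After removal, components: {0,2,5} {1,4} {3}
New component count: 3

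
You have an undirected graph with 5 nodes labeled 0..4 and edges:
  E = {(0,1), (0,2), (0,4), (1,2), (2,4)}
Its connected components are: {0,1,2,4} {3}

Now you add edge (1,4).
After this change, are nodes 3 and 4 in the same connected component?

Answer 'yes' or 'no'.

Initial components: {0,1,2,4} {3}
Adding edge (1,4): both already in same component {0,1,2,4}. No change.
New components: {0,1,2,4} {3}
Are 3 and 4 in the same component? no

Answer: no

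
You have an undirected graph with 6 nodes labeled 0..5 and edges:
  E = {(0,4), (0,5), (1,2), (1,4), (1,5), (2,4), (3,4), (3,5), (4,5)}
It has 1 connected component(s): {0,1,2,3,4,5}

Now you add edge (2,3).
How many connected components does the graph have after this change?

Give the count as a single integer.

Initial component count: 1
Add (2,3): endpoints already in same component. Count unchanged: 1.
New component count: 1

Answer: 1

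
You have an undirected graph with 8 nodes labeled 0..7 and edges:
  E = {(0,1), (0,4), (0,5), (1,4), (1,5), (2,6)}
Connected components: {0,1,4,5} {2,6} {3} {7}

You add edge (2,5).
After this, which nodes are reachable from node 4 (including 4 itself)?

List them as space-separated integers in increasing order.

Answer: 0 1 2 4 5 6

Derivation:
Before: nodes reachable from 4: {0,1,4,5}
Adding (2,5): merges 4's component with another. Reachability grows.
After: nodes reachable from 4: {0,1,2,4,5,6}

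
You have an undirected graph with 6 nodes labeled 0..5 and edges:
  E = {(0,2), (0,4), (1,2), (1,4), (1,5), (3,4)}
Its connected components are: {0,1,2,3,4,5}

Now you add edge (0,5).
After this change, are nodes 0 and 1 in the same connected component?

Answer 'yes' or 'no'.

Answer: yes

Derivation:
Initial components: {0,1,2,3,4,5}
Adding edge (0,5): both already in same component {0,1,2,3,4,5}. No change.
New components: {0,1,2,3,4,5}
Are 0 and 1 in the same component? yes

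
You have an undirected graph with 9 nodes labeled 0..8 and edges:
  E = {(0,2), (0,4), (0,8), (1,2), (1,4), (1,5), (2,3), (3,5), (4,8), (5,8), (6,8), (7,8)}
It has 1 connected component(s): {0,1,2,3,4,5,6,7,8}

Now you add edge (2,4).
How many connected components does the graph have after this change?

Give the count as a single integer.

Answer: 1

Derivation:
Initial component count: 1
Add (2,4): endpoints already in same component. Count unchanged: 1.
New component count: 1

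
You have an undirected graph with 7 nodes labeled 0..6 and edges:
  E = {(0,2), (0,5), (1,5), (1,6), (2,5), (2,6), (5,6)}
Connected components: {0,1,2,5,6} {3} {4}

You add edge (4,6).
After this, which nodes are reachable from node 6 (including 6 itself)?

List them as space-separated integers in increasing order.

Before: nodes reachable from 6: {0,1,2,5,6}
Adding (4,6): merges 6's component with another. Reachability grows.
After: nodes reachable from 6: {0,1,2,4,5,6}

Answer: 0 1 2 4 5 6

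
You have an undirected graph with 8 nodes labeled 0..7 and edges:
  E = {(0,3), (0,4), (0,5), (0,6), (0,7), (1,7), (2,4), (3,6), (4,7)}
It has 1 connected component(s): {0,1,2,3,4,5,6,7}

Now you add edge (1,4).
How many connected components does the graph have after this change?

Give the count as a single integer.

Answer: 1

Derivation:
Initial component count: 1
Add (1,4): endpoints already in same component. Count unchanged: 1.
New component count: 1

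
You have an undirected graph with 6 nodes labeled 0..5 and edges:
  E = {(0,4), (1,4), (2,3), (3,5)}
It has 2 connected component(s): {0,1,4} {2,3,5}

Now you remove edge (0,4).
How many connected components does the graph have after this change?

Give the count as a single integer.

Answer: 3

Derivation:
Initial component count: 2
Remove (0,4): it was a bridge. Count increases: 2 -> 3.
  After removal, components: {0} {1,4} {2,3,5}
New component count: 3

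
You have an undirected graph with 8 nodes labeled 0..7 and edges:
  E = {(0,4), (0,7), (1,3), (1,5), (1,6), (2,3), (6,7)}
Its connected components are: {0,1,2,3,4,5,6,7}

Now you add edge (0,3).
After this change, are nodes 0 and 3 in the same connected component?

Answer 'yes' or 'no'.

Answer: yes

Derivation:
Initial components: {0,1,2,3,4,5,6,7}
Adding edge (0,3): both already in same component {0,1,2,3,4,5,6,7}. No change.
New components: {0,1,2,3,4,5,6,7}
Are 0 and 3 in the same component? yes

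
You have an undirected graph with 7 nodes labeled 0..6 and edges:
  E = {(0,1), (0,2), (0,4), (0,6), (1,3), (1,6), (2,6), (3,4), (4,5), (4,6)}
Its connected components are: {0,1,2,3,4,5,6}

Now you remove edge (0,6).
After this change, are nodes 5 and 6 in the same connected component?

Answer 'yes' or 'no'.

Initial components: {0,1,2,3,4,5,6}
Removing edge (0,6): not a bridge — component count unchanged at 1.
New components: {0,1,2,3,4,5,6}
Are 5 and 6 in the same component? yes

Answer: yes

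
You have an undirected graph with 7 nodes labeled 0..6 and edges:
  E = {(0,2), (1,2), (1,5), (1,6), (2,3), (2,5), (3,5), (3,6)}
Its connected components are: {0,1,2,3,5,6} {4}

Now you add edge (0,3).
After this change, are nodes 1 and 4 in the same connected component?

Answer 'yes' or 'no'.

Initial components: {0,1,2,3,5,6} {4}
Adding edge (0,3): both already in same component {0,1,2,3,5,6}. No change.
New components: {0,1,2,3,5,6} {4}
Are 1 and 4 in the same component? no

Answer: no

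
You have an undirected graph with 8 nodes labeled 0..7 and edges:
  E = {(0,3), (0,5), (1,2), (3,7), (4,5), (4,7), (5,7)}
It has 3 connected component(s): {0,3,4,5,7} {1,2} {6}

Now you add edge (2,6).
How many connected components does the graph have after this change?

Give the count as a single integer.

Answer: 2

Derivation:
Initial component count: 3
Add (2,6): merges two components. Count decreases: 3 -> 2.
New component count: 2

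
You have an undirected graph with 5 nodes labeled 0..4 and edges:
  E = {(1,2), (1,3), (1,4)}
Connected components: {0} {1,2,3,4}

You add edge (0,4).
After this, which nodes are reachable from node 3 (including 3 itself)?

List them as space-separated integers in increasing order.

Answer: 0 1 2 3 4

Derivation:
Before: nodes reachable from 3: {1,2,3,4}
Adding (0,4): merges 3's component with another. Reachability grows.
After: nodes reachable from 3: {0,1,2,3,4}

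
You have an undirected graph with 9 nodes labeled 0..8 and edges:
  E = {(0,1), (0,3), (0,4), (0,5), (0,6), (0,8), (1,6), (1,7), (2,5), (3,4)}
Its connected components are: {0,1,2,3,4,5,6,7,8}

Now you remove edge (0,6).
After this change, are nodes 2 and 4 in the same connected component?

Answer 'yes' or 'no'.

Initial components: {0,1,2,3,4,5,6,7,8}
Removing edge (0,6): not a bridge — component count unchanged at 1.
New components: {0,1,2,3,4,5,6,7,8}
Are 2 and 4 in the same component? yes

Answer: yes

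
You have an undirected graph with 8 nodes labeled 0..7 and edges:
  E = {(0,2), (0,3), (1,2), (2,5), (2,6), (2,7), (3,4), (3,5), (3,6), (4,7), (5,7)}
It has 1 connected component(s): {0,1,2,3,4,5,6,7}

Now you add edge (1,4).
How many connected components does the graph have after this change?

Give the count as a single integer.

Initial component count: 1
Add (1,4): endpoints already in same component. Count unchanged: 1.
New component count: 1

Answer: 1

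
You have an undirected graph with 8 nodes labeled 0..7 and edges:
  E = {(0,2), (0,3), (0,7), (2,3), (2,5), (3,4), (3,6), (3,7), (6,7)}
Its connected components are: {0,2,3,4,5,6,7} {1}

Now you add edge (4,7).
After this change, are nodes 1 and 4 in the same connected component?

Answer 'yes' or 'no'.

Initial components: {0,2,3,4,5,6,7} {1}
Adding edge (4,7): both already in same component {0,2,3,4,5,6,7}. No change.
New components: {0,2,3,4,5,6,7} {1}
Are 1 and 4 in the same component? no

Answer: no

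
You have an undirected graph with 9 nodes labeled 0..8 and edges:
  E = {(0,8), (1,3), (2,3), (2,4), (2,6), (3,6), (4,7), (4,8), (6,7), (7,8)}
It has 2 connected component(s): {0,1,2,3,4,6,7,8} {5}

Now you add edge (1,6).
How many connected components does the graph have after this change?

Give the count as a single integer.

Initial component count: 2
Add (1,6): endpoints already in same component. Count unchanged: 2.
New component count: 2

Answer: 2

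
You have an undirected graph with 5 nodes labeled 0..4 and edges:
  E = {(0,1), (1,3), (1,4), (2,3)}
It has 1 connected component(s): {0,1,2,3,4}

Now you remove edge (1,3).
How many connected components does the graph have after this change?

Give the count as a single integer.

Initial component count: 1
Remove (1,3): it was a bridge. Count increases: 1 -> 2.
  After removal, components: {0,1,4} {2,3}
New component count: 2

Answer: 2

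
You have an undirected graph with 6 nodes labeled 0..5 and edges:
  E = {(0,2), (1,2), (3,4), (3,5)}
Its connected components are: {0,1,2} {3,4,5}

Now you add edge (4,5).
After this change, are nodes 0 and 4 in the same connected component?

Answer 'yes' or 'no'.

Initial components: {0,1,2} {3,4,5}
Adding edge (4,5): both already in same component {3,4,5}. No change.
New components: {0,1,2} {3,4,5}
Are 0 and 4 in the same component? no

Answer: no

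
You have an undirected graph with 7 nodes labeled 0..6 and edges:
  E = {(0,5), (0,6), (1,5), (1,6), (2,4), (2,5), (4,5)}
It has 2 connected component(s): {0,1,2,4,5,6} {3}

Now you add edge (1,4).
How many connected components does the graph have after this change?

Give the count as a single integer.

Initial component count: 2
Add (1,4): endpoints already in same component. Count unchanged: 2.
New component count: 2

Answer: 2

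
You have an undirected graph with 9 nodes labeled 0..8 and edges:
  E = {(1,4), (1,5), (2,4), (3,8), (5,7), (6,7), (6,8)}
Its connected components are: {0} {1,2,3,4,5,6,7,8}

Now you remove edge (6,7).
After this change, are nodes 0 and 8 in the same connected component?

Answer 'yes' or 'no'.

Answer: no

Derivation:
Initial components: {0} {1,2,3,4,5,6,7,8}
Removing edge (6,7): it was a bridge — component count 2 -> 3.
New components: {0} {1,2,4,5,7} {3,6,8}
Are 0 and 8 in the same component? no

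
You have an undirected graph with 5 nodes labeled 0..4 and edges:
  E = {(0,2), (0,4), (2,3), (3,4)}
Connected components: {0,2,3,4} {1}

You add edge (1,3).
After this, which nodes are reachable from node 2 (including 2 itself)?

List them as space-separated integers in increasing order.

Before: nodes reachable from 2: {0,2,3,4}
Adding (1,3): merges 2's component with another. Reachability grows.
After: nodes reachable from 2: {0,1,2,3,4}

Answer: 0 1 2 3 4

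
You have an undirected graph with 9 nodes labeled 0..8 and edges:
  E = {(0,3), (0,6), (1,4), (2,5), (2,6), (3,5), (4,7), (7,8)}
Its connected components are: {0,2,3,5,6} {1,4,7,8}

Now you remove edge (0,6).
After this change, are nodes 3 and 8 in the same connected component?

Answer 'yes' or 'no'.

Initial components: {0,2,3,5,6} {1,4,7,8}
Removing edge (0,6): not a bridge — component count unchanged at 2.
New components: {0,2,3,5,6} {1,4,7,8}
Are 3 and 8 in the same component? no

Answer: no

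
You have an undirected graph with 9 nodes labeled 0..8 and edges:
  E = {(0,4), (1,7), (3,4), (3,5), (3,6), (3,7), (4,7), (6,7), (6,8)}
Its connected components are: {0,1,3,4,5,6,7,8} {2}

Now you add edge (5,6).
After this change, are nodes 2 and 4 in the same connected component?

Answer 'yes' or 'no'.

Initial components: {0,1,3,4,5,6,7,8} {2}
Adding edge (5,6): both already in same component {0,1,3,4,5,6,7,8}. No change.
New components: {0,1,3,4,5,6,7,8} {2}
Are 2 and 4 in the same component? no

Answer: no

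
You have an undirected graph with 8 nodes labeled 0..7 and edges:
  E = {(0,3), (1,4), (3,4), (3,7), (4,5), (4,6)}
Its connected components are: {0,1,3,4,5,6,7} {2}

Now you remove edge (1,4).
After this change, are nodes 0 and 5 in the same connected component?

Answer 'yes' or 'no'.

Initial components: {0,1,3,4,5,6,7} {2}
Removing edge (1,4): it was a bridge — component count 2 -> 3.
New components: {0,3,4,5,6,7} {1} {2}
Are 0 and 5 in the same component? yes

Answer: yes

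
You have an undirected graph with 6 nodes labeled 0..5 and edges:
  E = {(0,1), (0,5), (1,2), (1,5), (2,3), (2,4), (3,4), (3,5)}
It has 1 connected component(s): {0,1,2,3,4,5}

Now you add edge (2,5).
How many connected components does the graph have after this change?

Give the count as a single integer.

Answer: 1

Derivation:
Initial component count: 1
Add (2,5): endpoints already in same component. Count unchanged: 1.
New component count: 1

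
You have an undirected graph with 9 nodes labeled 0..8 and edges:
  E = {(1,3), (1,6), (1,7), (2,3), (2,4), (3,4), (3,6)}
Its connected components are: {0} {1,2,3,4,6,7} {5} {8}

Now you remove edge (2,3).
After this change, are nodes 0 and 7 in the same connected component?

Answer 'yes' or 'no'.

Answer: no

Derivation:
Initial components: {0} {1,2,3,4,6,7} {5} {8}
Removing edge (2,3): not a bridge — component count unchanged at 4.
New components: {0} {1,2,3,4,6,7} {5} {8}
Are 0 and 7 in the same component? no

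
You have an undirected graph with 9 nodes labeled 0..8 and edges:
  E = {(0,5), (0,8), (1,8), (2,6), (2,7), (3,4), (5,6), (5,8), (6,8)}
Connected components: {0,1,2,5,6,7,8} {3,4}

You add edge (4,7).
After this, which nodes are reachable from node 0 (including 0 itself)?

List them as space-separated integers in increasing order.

Before: nodes reachable from 0: {0,1,2,5,6,7,8}
Adding (4,7): merges 0's component with another. Reachability grows.
After: nodes reachable from 0: {0,1,2,3,4,5,6,7,8}

Answer: 0 1 2 3 4 5 6 7 8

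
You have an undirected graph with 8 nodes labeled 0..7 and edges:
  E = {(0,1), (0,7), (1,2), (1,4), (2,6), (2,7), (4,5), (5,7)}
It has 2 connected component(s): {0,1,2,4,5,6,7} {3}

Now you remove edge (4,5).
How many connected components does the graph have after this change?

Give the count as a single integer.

Answer: 2

Derivation:
Initial component count: 2
Remove (4,5): not a bridge. Count unchanged: 2.
  After removal, components: {0,1,2,4,5,6,7} {3}
New component count: 2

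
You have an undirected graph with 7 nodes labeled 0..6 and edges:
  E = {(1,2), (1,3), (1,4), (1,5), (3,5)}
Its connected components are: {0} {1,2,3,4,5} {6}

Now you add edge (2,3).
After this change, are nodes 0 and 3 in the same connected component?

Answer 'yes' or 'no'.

Initial components: {0} {1,2,3,4,5} {6}
Adding edge (2,3): both already in same component {1,2,3,4,5}. No change.
New components: {0} {1,2,3,4,5} {6}
Are 0 and 3 in the same component? no

Answer: no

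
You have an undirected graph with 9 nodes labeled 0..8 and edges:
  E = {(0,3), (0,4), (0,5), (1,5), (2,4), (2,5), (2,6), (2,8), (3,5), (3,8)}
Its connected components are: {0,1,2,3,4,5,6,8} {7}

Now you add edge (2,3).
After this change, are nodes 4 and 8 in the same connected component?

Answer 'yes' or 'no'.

Answer: yes

Derivation:
Initial components: {0,1,2,3,4,5,6,8} {7}
Adding edge (2,3): both already in same component {0,1,2,3,4,5,6,8}. No change.
New components: {0,1,2,3,4,5,6,8} {7}
Are 4 and 8 in the same component? yes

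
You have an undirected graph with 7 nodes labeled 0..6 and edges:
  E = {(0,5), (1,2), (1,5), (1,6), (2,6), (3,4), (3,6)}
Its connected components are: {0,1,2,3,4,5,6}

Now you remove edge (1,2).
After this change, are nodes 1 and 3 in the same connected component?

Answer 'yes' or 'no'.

Answer: yes

Derivation:
Initial components: {0,1,2,3,4,5,6}
Removing edge (1,2): not a bridge — component count unchanged at 1.
New components: {0,1,2,3,4,5,6}
Are 1 and 3 in the same component? yes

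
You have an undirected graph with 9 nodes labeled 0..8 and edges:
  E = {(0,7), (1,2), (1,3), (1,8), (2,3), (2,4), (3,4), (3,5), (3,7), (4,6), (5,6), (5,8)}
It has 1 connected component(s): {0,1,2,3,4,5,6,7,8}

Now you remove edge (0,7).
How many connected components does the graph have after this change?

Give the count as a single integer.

Answer: 2

Derivation:
Initial component count: 1
Remove (0,7): it was a bridge. Count increases: 1 -> 2.
  After removal, components: {0} {1,2,3,4,5,6,7,8}
New component count: 2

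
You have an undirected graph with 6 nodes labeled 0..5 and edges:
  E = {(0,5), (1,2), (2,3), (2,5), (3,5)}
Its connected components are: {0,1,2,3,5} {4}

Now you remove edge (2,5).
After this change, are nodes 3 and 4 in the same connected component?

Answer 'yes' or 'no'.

Answer: no

Derivation:
Initial components: {0,1,2,3,5} {4}
Removing edge (2,5): not a bridge — component count unchanged at 2.
New components: {0,1,2,3,5} {4}
Are 3 and 4 in the same component? no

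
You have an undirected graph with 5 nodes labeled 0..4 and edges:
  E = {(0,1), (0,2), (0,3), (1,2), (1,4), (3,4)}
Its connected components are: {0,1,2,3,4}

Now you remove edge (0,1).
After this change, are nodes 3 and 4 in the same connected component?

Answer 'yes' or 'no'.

Answer: yes

Derivation:
Initial components: {0,1,2,3,4}
Removing edge (0,1): not a bridge — component count unchanged at 1.
New components: {0,1,2,3,4}
Are 3 and 4 in the same component? yes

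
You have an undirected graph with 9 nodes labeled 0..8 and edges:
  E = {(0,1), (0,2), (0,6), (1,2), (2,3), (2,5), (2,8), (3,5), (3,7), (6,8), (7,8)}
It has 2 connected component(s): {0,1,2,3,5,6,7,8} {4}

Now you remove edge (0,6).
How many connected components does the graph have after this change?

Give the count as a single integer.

Answer: 2

Derivation:
Initial component count: 2
Remove (0,6): not a bridge. Count unchanged: 2.
  After removal, components: {0,1,2,3,5,6,7,8} {4}
New component count: 2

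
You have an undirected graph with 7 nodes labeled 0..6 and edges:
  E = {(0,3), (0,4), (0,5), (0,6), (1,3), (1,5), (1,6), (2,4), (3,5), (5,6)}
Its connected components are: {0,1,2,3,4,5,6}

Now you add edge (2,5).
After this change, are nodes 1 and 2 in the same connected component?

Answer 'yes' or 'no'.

Initial components: {0,1,2,3,4,5,6}
Adding edge (2,5): both already in same component {0,1,2,3,4,5,6}. No change.
New components: {0,1,2,3,4,5,6}
Are 1 and 2 in the same component? yes

Answer: yes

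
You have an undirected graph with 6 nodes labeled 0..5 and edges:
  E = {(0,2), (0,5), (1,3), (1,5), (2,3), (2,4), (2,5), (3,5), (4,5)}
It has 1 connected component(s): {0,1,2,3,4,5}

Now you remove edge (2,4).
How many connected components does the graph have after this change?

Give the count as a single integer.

Initial component count: 1
Remove (2,4): not a bridge. Count unchanged: 1.
  After removal, components: {0,1,2,3,4,5}
New component count: 1

Answer: 1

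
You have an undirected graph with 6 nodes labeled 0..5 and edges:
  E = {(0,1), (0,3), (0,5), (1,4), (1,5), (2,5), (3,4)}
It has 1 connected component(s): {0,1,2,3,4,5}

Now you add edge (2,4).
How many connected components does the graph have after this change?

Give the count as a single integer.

Answer: 1

Derivation:
Initial component count: 1
Add (2,4): endpoints already in same component. Count unchanged: 1.
New component count: 1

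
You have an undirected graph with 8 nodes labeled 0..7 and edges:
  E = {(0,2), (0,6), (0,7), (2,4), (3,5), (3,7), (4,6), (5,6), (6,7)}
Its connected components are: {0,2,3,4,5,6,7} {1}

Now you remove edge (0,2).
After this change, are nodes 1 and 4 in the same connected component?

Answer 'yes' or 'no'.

Answer: no

Derivation:
Initial components: {0,2,3,4,5,6,7} {1}
Removing edge (0,2): not a bridge — component count unchanged at 2.
New components: {0,2,3,4,5,6,7} {1}
Are 1 and 4 in the same component? no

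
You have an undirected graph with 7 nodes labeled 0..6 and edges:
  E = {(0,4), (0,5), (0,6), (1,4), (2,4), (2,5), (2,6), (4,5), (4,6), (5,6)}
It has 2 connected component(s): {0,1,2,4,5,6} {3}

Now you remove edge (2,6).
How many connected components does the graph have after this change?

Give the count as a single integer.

Initial component count: 2
Remove (2,6): not a bridge. Count unchanged: 2.
  After removal, components: {0,1,2,4,5,6} {3}
New component count: 2

Answer: 2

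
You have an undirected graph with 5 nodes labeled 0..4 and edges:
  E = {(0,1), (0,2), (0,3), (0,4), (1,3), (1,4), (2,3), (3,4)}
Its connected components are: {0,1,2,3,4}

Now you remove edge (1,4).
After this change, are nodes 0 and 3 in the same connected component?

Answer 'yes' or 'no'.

Answer: yes

Derivation:
Initial components: {0,1,2,3,4}
Removing edge (1,4): not a bridge — component count unchanged at 1.
New components: {0,1,2,3,4}
Are 0 and 3 in the same component? yes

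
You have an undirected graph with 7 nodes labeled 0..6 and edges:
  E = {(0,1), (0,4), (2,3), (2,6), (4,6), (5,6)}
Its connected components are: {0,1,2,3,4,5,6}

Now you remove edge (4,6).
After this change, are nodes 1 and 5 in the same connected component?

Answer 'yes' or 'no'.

Initial components: {0,1,2,3,4,5,6}
Removing edge (4,6): it was a bridge — component count 1 -> 2.
New components: {0,1,4} {2,3,5,6}
Are 1 and 5 in the same component? no

Answer: no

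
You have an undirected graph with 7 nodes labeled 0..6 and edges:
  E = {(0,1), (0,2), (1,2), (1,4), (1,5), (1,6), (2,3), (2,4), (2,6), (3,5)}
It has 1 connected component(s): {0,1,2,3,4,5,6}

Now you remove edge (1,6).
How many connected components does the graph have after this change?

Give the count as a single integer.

Initial component count: 1
Remove (1,6): not a bridge. Count unchanged: 1.
  After removal, components: {0,1,2,3,4,5,6}
New component count: 1

Answer: 1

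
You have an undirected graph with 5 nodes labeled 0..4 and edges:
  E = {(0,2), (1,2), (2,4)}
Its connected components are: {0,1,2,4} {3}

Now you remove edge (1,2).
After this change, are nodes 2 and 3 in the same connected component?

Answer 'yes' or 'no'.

Initial components: {0,1,2,4} {3}
Removing edge (1,2): it was a bridge — component count 2 -> 3.
New components: {0,2,4} {1} {3}
Are 2 and 3 in the same component? no

Answer: no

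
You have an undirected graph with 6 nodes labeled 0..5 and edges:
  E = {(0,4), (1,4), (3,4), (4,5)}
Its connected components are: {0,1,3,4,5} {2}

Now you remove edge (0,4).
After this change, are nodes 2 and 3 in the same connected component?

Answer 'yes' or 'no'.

Answer: no

Derivation:
Initial components: {0,1,3,4,5} {2}
Removing edge (0,4): it was a bridge — component count 2 -> 3.
New components: {0} {1,3,4,5} {2}
Are 2 and 3 in the same component? no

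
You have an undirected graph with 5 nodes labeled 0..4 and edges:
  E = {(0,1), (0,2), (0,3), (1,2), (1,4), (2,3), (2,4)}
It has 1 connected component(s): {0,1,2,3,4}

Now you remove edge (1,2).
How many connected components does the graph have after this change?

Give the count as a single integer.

Initial component count: 1
Remove (1,2): not a bridge. Count unchanged: 1.
  After removal, components: {0,1,2,3,4}
New component count: 1

Answer: 1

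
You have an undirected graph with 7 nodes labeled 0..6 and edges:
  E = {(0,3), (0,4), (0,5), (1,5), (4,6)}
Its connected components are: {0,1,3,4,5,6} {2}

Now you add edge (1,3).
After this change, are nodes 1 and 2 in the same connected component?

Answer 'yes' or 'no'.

Answer: no

Derivation:
Initial components: {0,1,3,4,5,6} {2}
Adding edge (1,3): both already in same component {0,1,3,4,5,6}. No change.
New components: {0,1,3,4,5,6} {2}
Are 1 and 2 in the same component? no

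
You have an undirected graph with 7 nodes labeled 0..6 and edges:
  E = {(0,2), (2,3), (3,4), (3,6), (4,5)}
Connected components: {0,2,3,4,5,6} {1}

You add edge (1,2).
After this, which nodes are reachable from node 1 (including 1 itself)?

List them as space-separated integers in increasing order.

Answer: 0 1 2 3 4 5 6

Derivation:
Before: nodes reachable from 1: {1}
Adding (1,2): merges 1's component with another. Reachability grows.
After: nodes reachable from 1: {0,1,2,3,4,5,6}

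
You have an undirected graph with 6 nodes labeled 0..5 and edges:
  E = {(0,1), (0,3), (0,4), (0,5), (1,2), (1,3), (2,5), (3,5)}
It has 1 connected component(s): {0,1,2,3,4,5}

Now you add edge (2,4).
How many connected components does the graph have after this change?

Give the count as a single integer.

Answer: 1

Derivation:
Initial component count: 1
Add (2,4): endpoints already in same component. Count unchanged: 1.
New component count: 1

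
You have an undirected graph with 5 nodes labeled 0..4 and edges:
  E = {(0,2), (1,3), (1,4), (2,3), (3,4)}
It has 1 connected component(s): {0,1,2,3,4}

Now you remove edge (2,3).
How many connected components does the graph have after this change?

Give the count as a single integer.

Answer: 2

Derivation:
Initial component count: 1
Remove (2,3): it was a bridge. Count increases: 1 -> 2.
  After removal, components: {0,2} {1,3,4}
New component count: 2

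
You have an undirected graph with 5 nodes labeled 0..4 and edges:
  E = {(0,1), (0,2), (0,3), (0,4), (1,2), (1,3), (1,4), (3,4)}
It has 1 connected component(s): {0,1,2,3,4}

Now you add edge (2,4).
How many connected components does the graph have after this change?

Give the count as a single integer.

Answer: 1

Derivation:
Initial component count: 1
Add (2,4): endpoints already in same component. Count unchanged: 1.
New component count: 1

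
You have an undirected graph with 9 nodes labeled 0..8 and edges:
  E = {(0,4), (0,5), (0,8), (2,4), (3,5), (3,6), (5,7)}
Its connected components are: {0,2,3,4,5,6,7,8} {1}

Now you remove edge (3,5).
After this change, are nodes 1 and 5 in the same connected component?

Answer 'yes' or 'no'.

Initial components: {0,2,3,4,5,6,7,8} {1}
Removing edge (3,5): it was a bridge — component count 2 -> 3.
New components: {0,2,4,5,7,8} {1} {3,6}
Are 1 and 5 in the same component? no

Answer: no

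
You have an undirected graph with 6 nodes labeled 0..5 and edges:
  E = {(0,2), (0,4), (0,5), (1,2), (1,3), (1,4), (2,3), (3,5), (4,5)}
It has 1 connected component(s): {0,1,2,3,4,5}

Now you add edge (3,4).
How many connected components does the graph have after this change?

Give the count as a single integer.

Answer: 1

Derivation:
Initial component count: 1
Add (3,4): endpoints already in same component. Count unchanged: 1.
New component count: 1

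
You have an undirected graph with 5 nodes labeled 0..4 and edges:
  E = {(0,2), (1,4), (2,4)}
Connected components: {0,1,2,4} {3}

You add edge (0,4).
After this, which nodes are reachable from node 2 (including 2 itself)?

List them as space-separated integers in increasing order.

Before: nodes reachable from 2: {0,1,2,4}
Adding (0,4): both endpoints already in same component. Reachability from 2 unchanged.
After: nodes reachable from 2: {0,1,2,4}

Answer: 0 1 2 4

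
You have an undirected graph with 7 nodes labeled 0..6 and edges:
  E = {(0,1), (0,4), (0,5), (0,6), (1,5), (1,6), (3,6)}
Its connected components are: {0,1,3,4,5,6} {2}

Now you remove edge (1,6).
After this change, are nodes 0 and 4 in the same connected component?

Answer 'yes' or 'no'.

Answer: yes

Derivation:
Initial components: {0,1,3,4,5,6} {2}
Removing edge (1,6): not a bridge — component count unchanged at 2.
New components: {0,1,3,4,5,6} {2}
Are 0 and 4 in the same component? yes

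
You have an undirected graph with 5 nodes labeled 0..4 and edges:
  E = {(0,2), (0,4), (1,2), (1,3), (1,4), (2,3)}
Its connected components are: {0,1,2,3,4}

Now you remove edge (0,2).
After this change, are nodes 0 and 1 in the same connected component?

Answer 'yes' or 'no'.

Answer: yes

Derivation:
Initial components: {0,1,2,3,4}
Removing edge (0,2): not a bridge — component count unchanged at 1.
New components: {0,1,2,3,4}
Are 0 and 1 in the same component? yes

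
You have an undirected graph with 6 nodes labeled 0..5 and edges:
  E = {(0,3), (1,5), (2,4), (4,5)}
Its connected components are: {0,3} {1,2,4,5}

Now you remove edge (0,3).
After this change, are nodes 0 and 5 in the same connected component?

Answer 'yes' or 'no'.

Initial components: {0,3} {1,2,4,5}
Removing edge (0,3): it was a bridge — component count 2 -> 3.
New components: {0} {1,2,4,5} {3}
Are 0 and 5 in the same component? no

Answer: no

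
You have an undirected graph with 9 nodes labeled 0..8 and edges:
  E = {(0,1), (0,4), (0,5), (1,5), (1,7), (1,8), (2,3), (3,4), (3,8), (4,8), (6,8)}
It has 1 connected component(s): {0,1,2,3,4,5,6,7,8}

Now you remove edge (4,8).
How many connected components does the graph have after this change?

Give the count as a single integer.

Initial component count: 1
Remove (4,8): not a bridge. Count unchanged: 1.
  After removal, components: {0,1,2,3,4,5,6,7,8}
New component count: 1

Answer: 1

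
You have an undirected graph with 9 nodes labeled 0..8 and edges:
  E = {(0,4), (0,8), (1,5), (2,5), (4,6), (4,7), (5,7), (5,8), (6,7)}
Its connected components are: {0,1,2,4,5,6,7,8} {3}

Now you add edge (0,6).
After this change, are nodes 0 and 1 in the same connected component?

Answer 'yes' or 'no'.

Answer: yes

Derivation:
Initial components: {0,1,2,4,5,6,7,8} {3}
Adding edge (0,6): both already in same component {0,1,2,4,5,6,7,8}. No change.
New components: {0,1,2,4,5,6,7,8} {3}
Are 0 and 1 in the same component? yes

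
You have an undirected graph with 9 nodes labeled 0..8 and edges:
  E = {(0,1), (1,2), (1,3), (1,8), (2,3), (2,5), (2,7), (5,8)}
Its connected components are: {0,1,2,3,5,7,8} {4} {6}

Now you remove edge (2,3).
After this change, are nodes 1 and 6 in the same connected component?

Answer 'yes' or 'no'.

Initial components: {0,1,2,3,5,7,8} {4} {6}
Removing edge (2,3): not a bridge — component count unchanged at 3.
New components: {0,1,2,3,5,7,8} {4} {6}
Are 1 and 6 in the same component? no

Answer: no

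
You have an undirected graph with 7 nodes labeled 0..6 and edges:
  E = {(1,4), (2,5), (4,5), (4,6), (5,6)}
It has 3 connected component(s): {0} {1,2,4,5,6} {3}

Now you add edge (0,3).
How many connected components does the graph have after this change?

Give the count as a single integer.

Answer: 2

Derivation:
Initial component count: 3
Add (0,3): merges two components. Count decreases: 3 -> 2.
New component count: 2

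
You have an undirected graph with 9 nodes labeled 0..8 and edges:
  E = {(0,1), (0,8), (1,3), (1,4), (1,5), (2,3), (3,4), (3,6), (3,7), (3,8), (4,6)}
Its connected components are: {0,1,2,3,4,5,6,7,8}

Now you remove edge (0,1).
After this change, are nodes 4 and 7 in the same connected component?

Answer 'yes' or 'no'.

Initial components: {0,1,2,3,4,5,6,7,8}
Removing edge (0,1): not a bridge — component count unchanged at 1.
New components: {0,1,2,3,4,5,6,7,8}
Are 4 and 7 in the same component? yes

Answer: yes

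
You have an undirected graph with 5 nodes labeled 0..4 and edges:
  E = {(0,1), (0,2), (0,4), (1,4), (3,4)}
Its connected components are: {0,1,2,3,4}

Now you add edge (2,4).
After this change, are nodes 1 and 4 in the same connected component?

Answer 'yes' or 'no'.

Answer: yes

Derivation:
Initial components: {0,1,2,3,4}
Adding edge (2,4): both already in same component {0,1,2,3,4}. No change.
New components: {0,1,2,3,4}
Are 1 and 4 in the same component? yes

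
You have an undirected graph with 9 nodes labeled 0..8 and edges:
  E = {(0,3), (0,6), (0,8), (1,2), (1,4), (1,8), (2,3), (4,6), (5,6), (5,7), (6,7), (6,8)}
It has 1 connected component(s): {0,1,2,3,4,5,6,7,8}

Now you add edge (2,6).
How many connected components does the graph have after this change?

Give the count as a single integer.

Answer: 1

Derivation:
Initial component count: 1
Add (2,6): endpoints already in same component. Count unchanged: 1.
New component count: 1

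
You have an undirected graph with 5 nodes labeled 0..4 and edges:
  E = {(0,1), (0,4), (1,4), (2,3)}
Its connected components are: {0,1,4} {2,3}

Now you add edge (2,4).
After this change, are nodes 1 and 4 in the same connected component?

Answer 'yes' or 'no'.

Initial components: {0,1,4} {2,3}
Adding edge (2,4): merges {2,3} and {0,1,4}.
New components: {0,1,2,3,4}
Are 1 and 4 in the same component? yes

Answer: yes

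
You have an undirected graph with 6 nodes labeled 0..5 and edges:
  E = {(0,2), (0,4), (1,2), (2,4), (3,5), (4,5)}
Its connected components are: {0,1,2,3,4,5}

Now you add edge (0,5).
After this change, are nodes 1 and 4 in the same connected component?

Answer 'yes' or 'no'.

Initial components: {0,1,2,3,4,5}
Adding edge (0,5): both already in same component {0,1,2,3,4,5}. No change.
New components: {0,1,2,3,4,5}
Are 1 and 4 in the same component? yes

Answer: yes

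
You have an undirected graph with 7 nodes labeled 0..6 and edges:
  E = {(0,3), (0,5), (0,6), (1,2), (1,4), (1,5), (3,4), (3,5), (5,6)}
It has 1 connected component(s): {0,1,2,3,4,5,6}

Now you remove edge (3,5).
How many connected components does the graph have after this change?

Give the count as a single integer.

Initial component count: 1
Remove (3,5): not a bridge. Count unchanged: 1.
  After removal, components: {0,1,2,3,4,5,6}
New component count: 1

Answer: 1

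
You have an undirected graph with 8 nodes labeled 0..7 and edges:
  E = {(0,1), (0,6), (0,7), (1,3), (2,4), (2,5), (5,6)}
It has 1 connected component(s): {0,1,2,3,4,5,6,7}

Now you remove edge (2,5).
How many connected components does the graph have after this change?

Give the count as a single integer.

Initial component count: 1
Remove (2,5): it was a bridge. Count increases: 1 -> 2.
  After removal, components: {0,1,3,5,6,7} {2,4}
New component count: 2

Answer: 2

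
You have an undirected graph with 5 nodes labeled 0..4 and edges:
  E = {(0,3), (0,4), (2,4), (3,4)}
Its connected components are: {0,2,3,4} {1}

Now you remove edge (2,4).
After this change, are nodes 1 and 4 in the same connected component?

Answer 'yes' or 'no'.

Initial components: {0,2,3,4} {1}
Removing edge (2,4): it was a bridge — component count 2 -> 3.
New components: {0,3,4} {1} {2}
Are 1 and 4 in the same component? no

Answer: no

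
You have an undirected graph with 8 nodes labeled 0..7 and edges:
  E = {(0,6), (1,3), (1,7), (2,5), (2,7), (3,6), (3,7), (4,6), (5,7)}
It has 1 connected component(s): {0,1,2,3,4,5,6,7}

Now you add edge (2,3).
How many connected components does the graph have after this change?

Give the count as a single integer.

Initial component count: 1
Add (2,3): endpoints already in same component. Count unchanged: 1.
New component count: 1

Answer: 1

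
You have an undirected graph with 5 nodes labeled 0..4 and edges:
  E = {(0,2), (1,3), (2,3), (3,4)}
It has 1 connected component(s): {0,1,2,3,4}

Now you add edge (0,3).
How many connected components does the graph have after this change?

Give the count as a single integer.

Answer: 1

Derivation:
Initial component count: 1
Add (0,3): endpoints already in same component. Count unchanged: 1.
New component count: 1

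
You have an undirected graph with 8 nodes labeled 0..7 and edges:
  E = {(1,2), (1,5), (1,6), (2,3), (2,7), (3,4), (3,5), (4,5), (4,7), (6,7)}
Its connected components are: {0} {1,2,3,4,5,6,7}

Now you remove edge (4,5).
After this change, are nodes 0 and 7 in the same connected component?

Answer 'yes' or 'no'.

Answer: no

Derivation:
Initial components: {0} {1,2,3,4,5,6,7}
Removing edge (4,5): not a bridge — component count unchanged at 2.
New components: {0} {1,2,3,4,5,6,7}
Are 0 and 7 in the same component? no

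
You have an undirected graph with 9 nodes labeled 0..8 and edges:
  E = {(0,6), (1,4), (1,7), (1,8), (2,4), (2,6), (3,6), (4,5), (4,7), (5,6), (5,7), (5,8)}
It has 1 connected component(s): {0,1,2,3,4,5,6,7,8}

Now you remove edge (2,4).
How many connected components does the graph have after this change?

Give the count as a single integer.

Initial component count: 1
Remove (2,4): not a bridge. Count unchanged: 1.
  After removal, components: {0,1,2,3,4,5,6,7,8}
New component count: 1

Answer: 1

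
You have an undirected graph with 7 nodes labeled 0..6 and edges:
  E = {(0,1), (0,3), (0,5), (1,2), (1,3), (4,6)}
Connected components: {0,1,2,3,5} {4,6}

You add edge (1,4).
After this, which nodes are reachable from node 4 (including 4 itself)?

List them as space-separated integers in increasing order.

Answer: 0 1 2 3 4 5 6

Derivation:
Before: nodes reachable from 4: {4,6}
Adding (1,4): merges 4's component with another. Reachability grows.
After: nodes reachable from 4: {0,1,2,3,4,5,6}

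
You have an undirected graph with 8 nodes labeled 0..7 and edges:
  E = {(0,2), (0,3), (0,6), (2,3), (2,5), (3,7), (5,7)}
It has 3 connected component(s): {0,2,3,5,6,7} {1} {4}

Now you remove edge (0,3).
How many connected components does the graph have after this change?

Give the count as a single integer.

Initial component count: 3
Remove (0,3): not a bridge. Count unchanged: 3.
  After removal, components: {0,2,3,5,6,7} {1} {4}
New component count: 3

Answer: 3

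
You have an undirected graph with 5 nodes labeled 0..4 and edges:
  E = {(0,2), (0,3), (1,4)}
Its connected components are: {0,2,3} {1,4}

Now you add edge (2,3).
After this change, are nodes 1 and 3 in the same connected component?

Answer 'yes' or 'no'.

Answer: no

Derivation:
Initial components: {0,2,3} {1,4}
Adding edge (2,3): both already in same component {0,2,3}. No change.
New components: {0,2,3} {1,4}
Are 1 and 3 in the same component? no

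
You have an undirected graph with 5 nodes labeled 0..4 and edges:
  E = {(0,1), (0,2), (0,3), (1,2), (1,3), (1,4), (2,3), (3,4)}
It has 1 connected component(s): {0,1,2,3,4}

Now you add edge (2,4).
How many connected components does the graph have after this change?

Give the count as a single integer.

Answer: 1

Derivation:
Initial component count: 1
Add (2,4): endpoints already in same component. Count unchanged: 1.
New component count: 1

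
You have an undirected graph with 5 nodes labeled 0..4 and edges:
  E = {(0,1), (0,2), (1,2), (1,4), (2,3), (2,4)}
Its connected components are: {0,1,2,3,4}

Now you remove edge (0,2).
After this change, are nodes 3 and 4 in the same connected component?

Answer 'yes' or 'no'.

Initial components: {0,1,2,3,4}
Removing edge (0,2): not a bridge — component count unchanged at 1.
New components: {0,1,2,3,4}
Are 3 and 4 in the same component? yes

Answer: yes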